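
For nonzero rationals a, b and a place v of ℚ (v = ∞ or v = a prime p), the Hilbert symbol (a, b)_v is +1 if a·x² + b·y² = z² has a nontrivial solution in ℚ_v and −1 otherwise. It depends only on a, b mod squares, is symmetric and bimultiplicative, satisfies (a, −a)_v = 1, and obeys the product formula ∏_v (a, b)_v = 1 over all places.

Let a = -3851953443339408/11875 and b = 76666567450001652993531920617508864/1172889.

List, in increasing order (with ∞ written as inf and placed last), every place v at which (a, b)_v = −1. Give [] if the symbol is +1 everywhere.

[31, 47]

(a, b) ≡ (-9828643, 1015529) mod (ℚ^×)²; places V = {2, 3, 5, 11, 13, 17, 19, 31, 37, 41, 47, ∞}.
(a,b)_13: α=0, u≡8; β=2, v≡11 (mod 13); (8|13)=-1, (11|13)=-1; sign (−1)^0·-1^2·-1^0 = +1.
(a,b)_11: α=1, u≡8; β=2, v≡4 (mod 11); (8|11)=-1, (4|11)=+1; sign (−1)^0·-1^2·+1^1 = +1.
(a,b)_19: α=-1, u≡16; β=-4, v≡6 (mod 19); (16|19)=+1, (6|19)=+1; sign (−1)^0·+1^-4·+1^-1 = +1.
(a,b)_41: α=1, u≡10; β=3, v≡37 (mod 41); (10|41)=+1, (37|41)=+1; sign (−1)^0·+1^3·+1^1 = +1.
(a,b)_37: α=1, u≡25; β=2, v≡36 (mod 37); (25|37)=+1, (36|37)=+1; sign (−1)^0·+1^2·+1^1 = +1.
(a,b)_5: α=-4, u≡3; β=0, v≡1 (mod 5); (3|5)=-1, (1|5)=+1; sign (−1)^0·-1^0·+1^-4 = +1.
(a,b)_3: α=6, u≡2; β=-2, v≡2 (mod 3); (2|3)=-1, (2|3)=-1; sign (−1)^0·-1^-2·-1^6 = +1.
(a,b)_17: α=2, u≡16; β=5, v≡15 (mod 17); (16|17)=+1, (15|17)=+1; sign (−1)^0·+1^5·+1^2 = +1.
(a,b)_31: α=1, u≡3; β=3, v≡30 (mod 31); (3|31)=-1, (30|31)=-1; sign (−1)^1·-1^3·-1^1 = -1.
(a,b)_2: α=4, β=12; u≡5, v≡1 (mod 8); ε(u)ε(v)=0·0, αω(v)=4·0, βω(u)=12·1; sum ≡ 0  ⇒  +1.
(a,b)_47: α=2, u≡29; β=5, v≡3 (mod 47); (29|47)=-1, (3|47)=+1; sign (−1)^0·-1^5·+1^2 = -1.
(a,b)_∞: sgn(-9828643)=−, sgn(1015529)=+, so +1.
(-9828643, 1015529 / ℚ) ramifies at {31, 47}: a division algebra.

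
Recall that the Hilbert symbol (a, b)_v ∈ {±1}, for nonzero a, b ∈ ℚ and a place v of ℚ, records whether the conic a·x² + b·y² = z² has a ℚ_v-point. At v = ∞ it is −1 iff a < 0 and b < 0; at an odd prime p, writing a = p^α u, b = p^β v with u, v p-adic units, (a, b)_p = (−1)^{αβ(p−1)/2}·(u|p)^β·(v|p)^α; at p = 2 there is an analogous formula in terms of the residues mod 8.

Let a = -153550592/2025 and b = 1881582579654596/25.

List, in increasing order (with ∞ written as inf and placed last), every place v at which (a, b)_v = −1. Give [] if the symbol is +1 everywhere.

Mod squares: a ≡ -599807, b ≡ 2033167409. Check v ∈ {∞, 2, 3, 5, 7, 13, 19, 23, 29, 37, 41, 43}.
v=43: a=43^1·(≡30), b=43^1·(≡42) mod 43; (30|43)=-1, (42|43)=-1; (−1)^{1·1·21}·(-1)^1·(-1)^1 = -1.
v=23: a=23^0·(≡7), b=23^1·(≡5) mod 23; (7|23)=-1, (5|23)=-1; (−1)^{0·1·11}·(-1)^1·(-1)^0 = -1.
v=2: v_2(a)=8, v_2(b)=2; units ≡ 1, 1 (mod 8); ε·ε+αω+βω = 0·0+8·0+2·0 ≡ 0  ⇒  (a,b)_2 = +1.
v=19: a=19^0·(≡5), b=19^1·(≡8) mod 19; (5|19)=+1, (8|19)=-1; (−1)^{0·1·9}·(+1)^1·(-1)^0 = +1.
v=∞: -599807 < 0 and 2033167409 > 0  ⇒  (a,b)_∞ = +1.
v=3: a=3^-4·(≡1), b=3^0·(≡2) mod 3; (1|3)=+1, (2|3)=-1; (−1)^{-4·0·1}·(+1)^0·(-1)^-4 = +1.
v=5: a=5^-2·(≡3), b=5^-2·(≡1) mod 5; (3|5)=-1, (1|5)=+1; (−1)^{-2·-2·2}·(-1)^-2·(+1)^-2 = +1.
v=29: a=29^1·(≡23), b=29^1·(≡10) mod 29; (23|29)=+1, (10|29)=-1; (−1)^{1·1·14}·(+1)^1·(-1)^1 = -1.
v=41: a=41^0·(≡40), b=41^1·(≡36) mod 41; (40|41)=+1, (36|41)=+1; (−1)^{0·1·20}·(+1)^1·(+1)^0 = +1.
v=37: a=37^1·(≡17), b=37^2·(≡15) mod 37; (17|37)=-1, (15|37)=-1; (−1)^{1·2·18}·(-1)^2·(-1)^1 = -1.
v=13: a=13^1·(≡6), b=13^3·(≡11) mod 13; (6|13)=-1, (11|13)=-1; (−1)^{1·3·6}·(-1)^3·(-1)^1 = +1.
v=7: a=7^0·(≡4), b=7^1·(≡5) mod 7; (4|7)=+1, (5|7)=-1; (−1)^{0·1·3}·(+1)^1·(-1)^0 = +1.
|Ram(-599807, 2033167409)| = 4, even; anisotropic at {23, 29, 37, 43}.

[23, 29, 37, 43]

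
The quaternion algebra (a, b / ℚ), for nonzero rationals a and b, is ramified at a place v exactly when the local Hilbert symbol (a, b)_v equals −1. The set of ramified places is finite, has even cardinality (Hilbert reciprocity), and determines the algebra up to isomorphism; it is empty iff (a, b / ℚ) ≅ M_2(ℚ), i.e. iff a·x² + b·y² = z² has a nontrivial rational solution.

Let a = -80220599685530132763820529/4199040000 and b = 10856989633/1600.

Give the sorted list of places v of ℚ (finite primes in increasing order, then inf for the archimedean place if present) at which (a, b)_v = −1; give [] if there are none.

[7, 17, 19, 53]

Mod squares: a ≡ -13889, b ≡ 119833. Check v ∈ {∞, 2, 3, 5, 7, 17, 19, 43, 53}.
v=43: a=43^5·(≡11), b=43^2·(≡9) mod 43; (11|43)=+1, (9|43)=+1; (−1)^{5·2·21}·(+1)^2·(+1)^5 = +1.
v=53: a=53^2·(≡8), b=53^1·(≡31) mod 53; (8|53)=-1, (31|53)=-1; (−1)^{2·1·26}·(-1)^1·(-1)^2 = -1.
v=7: a=7^8·(≡5), b=7^3·(≡1) mod 7; (5|7)=-1, (1|7)=+1; (−1)^{8·3·3}·(-1)^3·(+1)^8 = -1.
v=17: a=17^3·(≡16), b=17^1·(≡10) mod 17; (16|17)=+1, (10|17)=-1; (−1)^{3·1·8}·(+1)^1·(-1)^3 = -1.
v=2: v_2(a)=-10, v_2(b)=-6; units ≡ 7, 1 (mod 8); ε·ε+αω+βω = 1·0+-10·0+-6·0 ≡ 0  ⇒  (a,b)_2 = +1.
v=3: a=3^-8·(≡1), b=3^0·(≡1) mod 3; (1|3)=+1, (1|3)=+1; (−1)^{-8·0·1}·(+1)^0·(+1)^-8 = +1.
v=∞: -13889 < 0 and 119833 > 0  ⇒  (a,b)_∞ = +1.
v=19: a=19^3·(≡15), b=19^1·(≡12) mod 19; (15|19)=-1, (12|19)=-1; (−1)^{3·1·9}·(-1)^1·(-1)^3 = -1.
v=5: a=5^-4·(≡4), b=5^-2·(≡2) mod 5; (4|5)=+1, (2|5)=-1; (−1)^{-4·-2·2}·(+1)^-2·(-1)^-4 = +1.
Ram(-13889, 119833) = {7, 17, 19, 53}; no ℚ_7-point on the conic.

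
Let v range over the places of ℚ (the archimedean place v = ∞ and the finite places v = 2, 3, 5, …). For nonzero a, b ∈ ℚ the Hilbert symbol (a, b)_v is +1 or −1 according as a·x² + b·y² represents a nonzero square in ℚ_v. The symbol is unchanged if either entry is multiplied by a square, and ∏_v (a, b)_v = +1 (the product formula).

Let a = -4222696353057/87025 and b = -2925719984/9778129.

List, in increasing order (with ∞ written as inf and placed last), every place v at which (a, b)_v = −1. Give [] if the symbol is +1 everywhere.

Mod squares: a ≡ -335257, b ≡ -899. Check v ∈ {∞, 2, 3, 5, 7, 11, 13, 17, 29, 31, 37, 41, 53, 59}.
v=37: a=37^1·(≡36), b=37^0·(≡25) mod 37; (36|37)=+1, (25|37)=+1; (−1)^{1·0·18}·(+1)^0·(+1)^1 = +1.
v=11: a=11^0·(≡4), b=11^2·(≡4) mod 11; (4|11)=+1, (4|11)=+1; (−1)^{0·2·5}·(+1)^2·(+1)^0 = +1.
v=17: a=17^1·(≡9), b=17^0·(≡8) mod 17; (9|17)=+1, (8|17)=+1; (−1)^{1·0·8}·(+1)^0·(+1)^1 = +1.
v=3: a=3^2·(≡2), b=3^0·(≡1) mod 3; (2|3)=-1, (1|3)=+1; (−1)^{2·0·1}·(-1)^0·(+1)^2 = +1.
v=13: a=13^5·(≡12), b=13^0·(≡6) mod 13; (12|13)=+1, (6|13)=-1; (−1)^{5·0·6}·(+1)^0·(-1)^5 = -1.
v=41: a=41^1·(≡37), b=41^2·(≡7) mod 41; (37|41)=+1, (7|41)=-1; (−1)^{1·2·20}·(+1)^2·(-1)^1 = -1.
v=2: v_2(a)=0, v_2(b)=4; units ≡ 7, 5 (mod 8); ε·ε+αω+βω = 1·0+0·1+4·0 ≡ 0  ⇒  (a,b)_2 = +1.
v=7: a=7^2·(≡2), b=7^0·(≡4) mod 7; (2|7)=+1, (4|7)=+1; (−1)^{2·0·3}·(+1)^0·(+1)^2 = +1.
v=59: a=59^-2·(≡47), b=59^-2·(≡29) mod 59; (47|59)=-1, (29|59)=+1; (−1)^{-2·-2·29}·(-1)^-2·(+1)^-2 = +1.
v=∞: -335257 < 0 and -899 < 0  ⇒  (a,b)_∞ = -1.
v=31: a=31^0·(≡8), b=31^1·(≡20) mod 31; (8|31)=+1, (20|31)=+1; (−1)^{0·1·15}·(+1)^1·(+1)^0 = +1.
v=53: a=53^0·(≡22), b=53^-2·(≡12) mod 53; (22|53)=-1, (12|53)=-1; (−1)^{0·-2·26}·(-1)^-2·(-1)^0 = +1.
v=29: a=29^0·(≡14), b=29^1·(≡18) mod 29; (14|29)=-1, (18|29)=-1; (−1)^{0·1·14}·(-1)^1·(-1)^0 = -1.
v=5: a=5^-2·(≡3), b=5^0·(≡4) mod 5; (3|5)=-1, (4|5)=+1; (−1)^{-2·0·2}·(-1)^0·(+1)^-2 = +1.
(-335257, -899 / ℚ) ramifies at {13, 29, 41, ∞}: a division algebra.

[13, 29, 41, inf]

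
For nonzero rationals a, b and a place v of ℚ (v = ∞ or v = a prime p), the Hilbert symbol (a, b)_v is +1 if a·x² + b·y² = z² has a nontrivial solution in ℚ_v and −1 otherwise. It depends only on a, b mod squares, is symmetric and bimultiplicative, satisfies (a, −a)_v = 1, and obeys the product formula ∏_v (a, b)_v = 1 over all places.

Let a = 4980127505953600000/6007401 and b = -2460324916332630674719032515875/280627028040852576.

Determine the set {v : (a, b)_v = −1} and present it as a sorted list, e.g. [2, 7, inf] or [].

(a, b) ≡ (13090, -4290) mod (ℚ^×)²; places V = {2, 3, 5, 7, 11, 13, 17, 19, 31, 43, ∞}.
(a,b)_13: α=2, u≡4; β=3, v≡8 (mod 13); (4|13)=+1, (8|13)=-1; sign (−1)^0·+1^3·-1^2 = +1.
(a,b)_5: α=5, u≡2; β=3, v≡3 (mod 5); (2|5)=-1, (3|5)=-1; sign (−1)^0·-1^3·-1^5 = +1.
(a,b)_11: α=5, u≡7; β=11, v≡10 (mod 11); (7|11)=-1, (10|11)=-1; sign (−1)^1·-1^11·-1^5 = -1.
(a,b)_3: α=-2, u≡1; β=-9, v≡1 (mod 3); (1|3)=+1, (1|3)=+1; sign (−1)^0·+1^-9·+1^-2 = +1.
(a,b)_17: α=1, u≡12; β=2, v≡11 (mod 17); (12|17)=-1, (11|17)=-1; sign (−1)^0·-1^2·-1^1 = -1.
(a,b)_2: α=9, β=-5; u≡1, v≡7 (mod 8); ε(u)ε(v)=0·1, αω(v)=9·0, βω(u)=-5·0; sum ≡ 0  ⇒  +1.
(a,b)_31: α=2, u≡5; β=4, v≡14 (mod 31); (5|31)=+1, (14|31)=+1; sign (−1)^0·+1^4·+1^2 = +1.
(a,b)_19: α=-2, u≡8; β=-4, v≡9 (mod 19); (8|19)=-1, (9|19)=+1; sign (−1)^0·-1^-4·+1^-2 = +1.
(a,b)_∞: sgn(13090)=+, sgn(-4290)=−, so +1.
(a,b)_7: α=1, u≡1; β=6, v≡2 (mod 7); (1|7)=+1, (2|7)=+1; sign (−1)^0·+1^6·+1^1 = +1.
(a,b)_43: α=-2, u≡30; β=-4, v≡10 (mod 43); (30|43)=-1, (10|43)=+1; sign (−1)^0·-1^-4·+1^-2 = +1.
Ram(13090, -4290) = {11, 17}; no ℚ_11-point on the conic.

[11, 17]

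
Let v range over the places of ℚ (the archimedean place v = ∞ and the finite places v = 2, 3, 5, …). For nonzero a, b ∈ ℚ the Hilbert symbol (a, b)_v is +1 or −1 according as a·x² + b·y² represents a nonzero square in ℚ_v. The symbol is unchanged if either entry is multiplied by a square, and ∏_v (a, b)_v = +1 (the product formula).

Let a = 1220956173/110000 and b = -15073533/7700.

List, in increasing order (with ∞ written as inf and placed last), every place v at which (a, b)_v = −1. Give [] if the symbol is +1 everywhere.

[2, 7, 11, 23]

Mod squares: a ≡ 227447, b ≡ -1592129. Check v ∈ {∞, 2, 3, 5, 7, 11, 23, 29, 31}.
v=2: v_2(a)=-4, v_2(b)=-2; units ≡ 7, 7 (mod 8); ε·ε+αω+βω = 1·1+-4·0+-2·0 ≡ 1  ⇒  (a,b)_2 = -1.
v=31: a=31^1·(≡23), b=31^1·(≡20) mod 31; (23|31)=-1, (20|31)=+1; (−1)^{1·1·15}·(-1)^1·(+1)^1 = +1.
v=∞: 227447 > 0 and -1592129 < 0  ⇒  (a,b)_∞ = +1.
v=3: a=3^10·(≡2), b=3^6·(≡1) mod 3; (2|3)=-1, (1|3)=+1; (−1)^{10·6·1}·(-1)^6·(+1)^10 = +1.
v=11: a=11^-1·(≡8), b=11^-1·(≡6) mod 11; (8|11)=-1, (6|11)=-1; (−1)^{-1·-1·5}·(-1)^-1·(-1)^-1 = -1.
v=7: a=7^0·(≡5), b=7^-1·(≡1) mod 7; (5|7)=-1, (1|7)=+1; (−1)^{0·-1·3}·(-1)^-1·(+1)^0 = -1.
v=5: a=5^-4·(≡3), b=5^-2·(≡4) mod 5; (3|5)=-1, (4|5)=+1; (−1)^{-4·-2·2}·(-1)^-2·(+1)^-4 = +1.
v=23: a=23^1·(≡11), b=23^1·(≡11) mod 23; (11|23)=-1, (11|23)=-1; (−1)^{1·1·11}·(-1)^1·(-1)^1 = -1.
v=29: a=29^1·(≡9), b=29^1·(≡9) mod 29; (9|29)=+1, (9|29)=+1; (−1)^{1·1·14}·(+1)^1·(+1)^1 = +1.
(227447, -1592129 / ℚ) ramifies at {2, 7, 11, 23}: a division algebra.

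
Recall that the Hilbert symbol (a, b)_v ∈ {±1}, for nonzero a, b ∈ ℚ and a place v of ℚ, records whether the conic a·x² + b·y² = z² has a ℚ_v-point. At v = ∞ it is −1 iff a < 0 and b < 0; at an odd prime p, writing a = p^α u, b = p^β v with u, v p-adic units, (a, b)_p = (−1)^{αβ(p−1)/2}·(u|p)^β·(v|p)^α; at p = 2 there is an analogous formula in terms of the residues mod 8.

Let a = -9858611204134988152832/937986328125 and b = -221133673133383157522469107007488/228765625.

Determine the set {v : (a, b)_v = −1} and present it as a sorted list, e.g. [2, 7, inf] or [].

Mod squares: a ≡ -1569685, b ≡ -7971317. Check v ∈ {∞, 2, 3, 5, 7, 11, 13, 17, 19, 23, 29, 31, 37, 41}.
v=7: a=7^-2·(≡2), b=7^0·(≡6) mod 7; (2|7)=+1, (6|7)=-1; (−1)^{-2·0·3}·(+1)^0·(-1)^-2 = +1.
v=29: a=29^0·(≡19), b=29^1·(≡19) mod 29; (19|29)=-1, (19|29)=-1; (−1)^{0·1·14}·(-1)^1·(-1)^0 = -1.
v=41: a=41^1·(≡9), b=41^2·(≡26) mod 41; (9|41)=+1, (26|41)=-1; (−1)^{1·2·20}·(+1)^2·(-1)^1 = -1.
v=∞: -1569685 < 0 and -7971317 < 0  ⇒  (a,b)_∞ = -1.
v=2: v_2(a)=40, v_2(b)=48; units ≡ 3, 3 (mod 8); ε·ε+αω+βω = 1·1+40·1+48·1 ≡ 1  ⇒  (a,b)_2 = -1.
v=19: a=19^1·(≡6), b=19^3·(≡10) mod 19; (6|19)=+1, (10|19)=-1; (−1)^{1·3·9}·(+1)^3·(-1)^1 = +1.
v=37: a=37^0·(≡26), b=37^1·(≡1) mod 37; (26|37)=+1, (1|37)=+1; (−1)^{0·1·18}·(+1)^1·(+1)^0 = +1.
v=17: a=17^0·(≡14), b=17^1·(≡5) mod 17; (14|17)=-1, (5|17)=-1; (−1)^{0·1·8}·(-1)^1·(-1)^0 = -1.
v=11: a=11^-2·(≡1), b=11^-4·(≡9) mod 11; (1|11)=+1, (9|11)=+1; (−1)^{-2·-4·5}·(+1)^-4·(+1)^-2 = +1.
v=13: a=13^5·(≡1), b=13^2·(≡12) mod 13; (1|13)=+1, (12|13)=+1; (−1)^{5·2·6}·(+1)^2·(+1)^5 = +1.
v=3: a=3^-4·(≡2), b=3^0·(≡1) mod 3; (2|3)=-1, (1|3)=+1; (−1)^{-4·0·1}·(-1)^0·(+1)^-4 = +1.
v=5: a=5^-9·(≡2), b=5^-6·(≡2) mod 5; (2|5)=-1, (2|5)=-1; (−1)^{-9·-6·2}·(-1)^-6·(-1)^-9 = -1.
v=23: a=23^0·(≡14), b=23^1·(≡1) mod 23; (14|23)=-1, (1|23)=+1; (−1)^{0·1·11}·(-1)^1·(+1)^0 = -1.
v=31: a=31^1·(≡8), b=31^2·(≡26) mod 31; (8|31)=+1, (26|31)=-1; (−1)^{1·2·15}·(+1)^2·(-1)^1 = -1.
Ram(-1569685, -7971317) = {2, 5, 17, 23, 29, 31, 41, ∞}; no ℚ_2-point on the conic.

[2, 5, 17, 23, 29, 31, 41, inf]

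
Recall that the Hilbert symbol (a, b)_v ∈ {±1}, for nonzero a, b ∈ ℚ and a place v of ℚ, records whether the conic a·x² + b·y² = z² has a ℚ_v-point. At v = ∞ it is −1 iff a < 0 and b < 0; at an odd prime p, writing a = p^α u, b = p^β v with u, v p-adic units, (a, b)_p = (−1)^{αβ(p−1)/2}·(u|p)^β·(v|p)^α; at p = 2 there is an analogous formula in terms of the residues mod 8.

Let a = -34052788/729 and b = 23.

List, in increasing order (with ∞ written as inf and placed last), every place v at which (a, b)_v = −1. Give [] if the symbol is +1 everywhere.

[2, 23]

(a, b) ≡ (-133, 23) mod (ℚ^×)²; places V = {2, 3, 7, 11, 19, 23, ∞}.
(a,b)_2: α=2, β=0; u≡3, v≡7 (mod 8); ε(u)ε(v)=1·1, αω(v)=2·0, βω(u)=0·1; sum ≡ 1  ⇒  -1.
(a,b)_19: α=1, u≡8; β=0, v≡4 (mod 19); (8|19)=-1, (4|19)=+1; sign (−1)^0·-1^0·+1^1 = +1.
(a,b)_7: α=1, u≡1; β=0, v≡2 (mod 7); (1|7)=+1, (2|7)=+1; sign (−1)^0·+1^0·+1^1 = +1.
(a,b)_3: α=-6, u≡2; β=0, v≡2 (mod 3); (2|3)=-1, (2|3)=-1; sign (−1)^0·-1^0·-1^-6 = +1.
(a,b)_11: α=2, u≡6; β=0, v≡1 (mod 11); (6|11)=-1, (1|11)=+1; sign (−1)^0·-1^0·+1^2 = +1.
(a,b)_23: α=2, u≡19; β=1, v≡1 (mod 23); (19|23)=-1, (1|23)=+1; sign (−1)^0·-1^1·+1^2 = -1.
(a,b)_∞: sgn(-133)=−, sgn(23)=+, so +1.
Ram(-133, 23) = {2, 23}; no ℚ_2-point on the conic.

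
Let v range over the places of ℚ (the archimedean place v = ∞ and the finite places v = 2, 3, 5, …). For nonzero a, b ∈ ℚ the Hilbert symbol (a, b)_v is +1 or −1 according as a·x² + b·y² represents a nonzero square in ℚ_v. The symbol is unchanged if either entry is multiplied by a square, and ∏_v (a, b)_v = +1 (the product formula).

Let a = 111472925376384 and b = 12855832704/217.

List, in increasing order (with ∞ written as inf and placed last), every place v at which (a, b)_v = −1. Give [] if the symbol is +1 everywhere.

[7, 23]

Mod squares: a ≡ 286, b ≡ 3184258. Check v ∈ {∞, 2, 3, 7, 11, 13, 23, 29, 31}.
v=∞: 286 > 0 and 3184258 > 0  ⇒  (a,b)_∞ = +1.
v=29: a=29^2·(≡6), b=29^1·(≡18) mod 29; (6|29)=+1, (18|29)=-1; (−1)^{2·1·14}·(+1)^1·(-1)^2 = +1.
v=2: v_2(a)=7, v_2(b)=7; units ≡ 7, 1 (mod 8); ε·ε+αω+βω = 1·0+7·0+7·0 ≡ 0  ⇒  (a,b)_2 = +1.
v=11: a=11^1·(≡9), b=11^1·(≡10) mod 11; (9|11)=+1, (10|11)=-1; (−1)^{1·1·5}·(+1)^1·(-1)^1 = +1.
v=13: a=13^3·(≡10), b=13^2·(≡1) mod 13; (10|13)=+1, (1|13)=+1; (−1)^{3·2·6}·(+1)^2·(+1)^3 = +1.
v=7: a=7^0·(≡5), b=7^-1·(≡5) mod 7; (5|7)=-1, (5|7)=-1; (−1)^{0·-1·3}·(-1)^-1·(-1)^0 = -1.
v=3: a=3^4·(≡1), b=3^4·(≡1) mod 3; (1|3)=+1, (1|3)=+1; (−1)^{4·4·1}·(+1)^4·(+1)^4 = +1.
v=31: a=31^0·(≡1), b=31^-1·(≡30) mod 31; (1|31)=+1, (30|31)=-1; (−1)^{0·-1·15}·(+1)^-1·(-1)^0 = +1.
v=23: a=23^2·(≡22), b=23^1·(≡12) mod 23; (22|23)=-1, (12|23)=+1; (−1)^{2·1·11}·(-1)^1·(+1)^2 = -1.
|Ram(286, 3184258)| = 2, even; anisotropic at {7, 23}.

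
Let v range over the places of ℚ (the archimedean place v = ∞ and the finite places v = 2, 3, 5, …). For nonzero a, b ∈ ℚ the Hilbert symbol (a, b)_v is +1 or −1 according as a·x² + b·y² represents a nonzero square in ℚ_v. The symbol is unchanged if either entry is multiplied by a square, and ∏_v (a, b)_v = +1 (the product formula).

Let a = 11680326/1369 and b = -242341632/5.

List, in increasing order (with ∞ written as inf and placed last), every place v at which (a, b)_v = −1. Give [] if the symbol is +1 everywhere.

(a, b) ≡ (26486, -58435) mod (ℚ^×)²; places V = {2, 3, 5, 7, 13, 17, 19, 29, 31, 37, 41, ∞}.
(a,b)_37: α=-2, u≡18; β=0, v≡16 (mod 37); (18|37)=-1, (16|37)=+1; sign (−1)^0·-1^0·+1^-2 = +1.
(a,b)_17: α=1, u≡12; β=0, v≡3 (mod 17); (12|17)=-1, (3|17)=-1; sign (−1)^0·-1^0·-1^1 = -1.
(a,b)_19: α=1, u≡9; β=0, v≡1 (mod 19); (9|19)=+1, (1|19)=+1; sign (−1)^0·+1^0·+1^1 = +1.
(a,b)_∞: sgn(26486)=+, sgn(-58435)=−, so +1.
(a,b)_29: α=0, u≡9; β=1, v≡18 (mod 29); (9|29)=+1, (18|29)=-1; sign (−1)^0·+1^1·-1^0 = +1.
(a,b)_2: α=1, β=8; u≡3, v≡5 (mod 8); ε(u)ε(v)=1·0, αω(v)=1·1, βω(u)=8·1; sum ≡ 1  ⇒  -1.
(a,b)_5: α=0, u≡4; β=-1, v≡3 (mod 5); (4|5)=+1, (3|5)=-1; sign (−1)^0·+1^-1·-1^0 = +1.
(a,b)_41: α=1, u≡37; β=0, v≡4 (mod 41); (37|41)=+1, (4|41)=+1; sign (−1)^0·+1^0·+1^1 = +1.
(a,b)_31: α=0, u≡23; β=1, v≡3 (mod 31); (23|31)=-1, (3|31)=-1; sign (−1)^0·-1^1·-1^0 = -1.
(a,b)_7: α=2, u≡6; β=0, v≡4 (mod 7); (6|7)=-1, (4|7)=+1; sign (−1)^0·-1^0·+1^2 = +1.
(a,b)_13: α=0, u≡2; β=1, v≡10 (mod 13); (2|13)=-1, (10|13)=+1; sign (−1)^0·-1^1·+1^0 = -1.
(a,b)_3: α=2, u≡2; β=4, v≡2 (mod 3); (2|3)=-1, (2|3)=-1; sign (−1)^0·-1^4·-1^2 = +1.
(26486, -58435 / ℚ) ramifies at {2, 13, 17, 31}: a division algebra.

[2, 13, 17, 31]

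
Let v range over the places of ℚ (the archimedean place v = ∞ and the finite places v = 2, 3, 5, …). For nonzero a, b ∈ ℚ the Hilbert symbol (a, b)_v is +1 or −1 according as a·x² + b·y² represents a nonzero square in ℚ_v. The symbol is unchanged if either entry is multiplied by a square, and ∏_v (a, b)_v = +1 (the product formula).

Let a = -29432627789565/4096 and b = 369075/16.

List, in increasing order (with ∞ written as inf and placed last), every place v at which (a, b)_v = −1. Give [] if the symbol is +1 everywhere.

(a, b) ≡ (-1051365, 14763) mod (ℚ^×)²; places V = {2, 3, 5, 7, 11, 13, 17, 19, 31, 37, ∞}.
(a,b)_13: α=2, u≡4; β=0, v≡6 (mod 13); (4|13)=+1, (6|13)=-1; sign (−1)^0·+1^0·-1^2 = +1.
(a,b)_∞: sgn(-1051365)=−, sgn(14763)=+, so +1.
(a,b)_17: α=1, u≡1; β=0, v≡12 (mod 17); (1|17)=+1, (12|17)=-1; sign (−1)^0·+1^0·-1^1 = -1.
(a,b)_11: α=2, u≡9; β=0, v≡5 (mod 11); (9|11)=+1, (5|11)=+1; sign (−1)^0·+1^0·+1^2 = +1.
(a,b)_31: α=1, u≡6; β=0, v≡9 (mod 31); (6|31)=-1, (9|31)=+1; sign (−1)^0·-1^0·+1^1 = +1.
(a,b)_2: α=-12, β=-4; u≡3, v≡3 (mod 8); ε(u)ε(v)=1·1, αω(v)=-12·1, βω(u)=-4·1; sum ≡ 1  ⇒  -1.
(a,b)_37: α=2, u≡16; β=1, v≡6 (mod 37); (16|37)=+1, (6|37)=-1; sign (−1)^0·+1^1·-1^2 = +1.
(a,b)_3: α=1, u≡2; β=1, v≡1 (mod 3); (2|3)=-1, (1|3)=+1; sign (−1)^1·-1^1·+1^1 = +1.
(a,b)_19: α=1, u≡2; β=1, v≡4 (mod 19); (2|19)=-1, (4|19)=+1; sign (−1)^1·-1^1·+1^1 = +1.
(a,b)_5: α=1, u≡2; β=2, v≡3 (mod 5); (2|5)=-1, (3|5)=-1; sign (−1)^0·-1^2·-1^1 = -1.
(a,b)_7: α=1, u≡4; β=1, v≡4 (mod 7); (4|7)=+1, (4|7)=+1; sign (−1)^1·+1^1·+1^1 = -1.
Ram(-1051365, 14763) = {2, 5, 7, 17}; no ℚ_2-point on the conic.

[2, 5, 7, 17]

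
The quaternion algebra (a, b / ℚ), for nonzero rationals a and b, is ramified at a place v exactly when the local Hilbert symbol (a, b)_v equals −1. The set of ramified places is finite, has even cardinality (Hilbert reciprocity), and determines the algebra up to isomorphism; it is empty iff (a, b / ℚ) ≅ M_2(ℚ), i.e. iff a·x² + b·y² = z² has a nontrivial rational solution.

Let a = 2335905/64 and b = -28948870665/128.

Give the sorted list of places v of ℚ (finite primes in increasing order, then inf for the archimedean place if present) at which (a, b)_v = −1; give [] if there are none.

[13, 17]

Mod squares: a ≡ 2145, b ≡ -72930. Check v ∈ {∞, 2, 3, 5, 11, 13, 17}.
v=∞: 2145 > 0 and -72930 < 0  ⇒  (a,b)_∞ = +1.
v=3: a=3^3·(≡1), b=3^9·(≡2) mod 3; (1|3)=+1, (2|3)=-1; (−1)^{3·9·1}·(+1)^9·(-1)^3 = +1.
v=2: v_2(a)=-6, v_2(b)=-7; units ≡ 1, 7 (mod 8); ε·ε+αω+βω = 0·1+-6·0+-7·0 ≡ 0  ⇒  (a,b)_2 = +1.
v=5: a=5^1·(≡4), b=5^1·(≡4) mod 5; (4|5)=+1, (4|5)=+1; (−1)^{1·1·2}·(+1)^1·(+1)^1 = +1.
v=17: a=17^0·(≡12), b=17^1·(≡12) mod 17; (12|17)=-1, (12|17)=-1; (−1)^{0·1·8}·(-1)^1·(-1)^0 = -1.
v=13: a=13^1·(≡1), b=13^1·(≡11) mod 13; (1|13)=+1, (11|13)=-1; (−1)^{1·1·6}·(+1)^1·(-1)^1 = -1.
v=11: a=11^3·(≡8), b=11^3·(≡5) mod 11; (8|11)=-1, (5|11)=+1; (−1)^{3·3·5}·(-1)^3·(+1)^3 = +1.
|Ram(2145, -72930)| = 2, even; anisotropic at {13, 17}.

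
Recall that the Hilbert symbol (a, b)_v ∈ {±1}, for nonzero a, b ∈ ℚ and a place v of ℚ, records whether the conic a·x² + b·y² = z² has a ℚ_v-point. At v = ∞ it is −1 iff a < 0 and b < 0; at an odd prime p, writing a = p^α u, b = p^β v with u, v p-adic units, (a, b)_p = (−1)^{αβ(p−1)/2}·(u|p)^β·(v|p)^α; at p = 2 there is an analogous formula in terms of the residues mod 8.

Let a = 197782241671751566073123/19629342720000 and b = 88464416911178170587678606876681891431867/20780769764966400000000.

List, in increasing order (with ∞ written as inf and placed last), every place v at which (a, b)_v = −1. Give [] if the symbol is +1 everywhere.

Mod squares: a ≡ 265031, b ≡ 6783. Check v ∈ {∞, 2, 3, 5, 7, 11, 13, 17, 19, 29, 37, 43}.
v=37: a=37^3·(≡8), b=37^4·(≡10) mod 37; (8|37)=-1, (10|37)=+1; (−1)^{3·4·18}·(-1)^4·(+1)^3 = +1.
v=7: a=7^0·(≡2), b=7^-1·(≡5) mod 7; (2|7)=+1, (5|7)=-1; (−1)^{0·-1·3}·(+1)^-1·(-1)^0 = +1.
v=2: v_2(a)=-28, v_2(b)=-48; units ≡ 7, 7 (mod 8); ε·ε+αω+βω = 1·1+-28·0+-48·0 ≡ 1  ⇒  (a,b)_2 = -1.
v=3: a=3^-2·(≡2), b=3^-3·(≡2) mod 3; (2|3)=-1, (2|3)=-1; (−1)^{-2·-3·1}·(-1)^-3·(-1)^-2 = -1.
v=13: a=13^-1·(≡9), b=13^0·(≡9) mod 13; (9|13)=+1, (9|13)=+1; (−1)^{-1·0·6}·(+1)^0·(+1)^-1 = +1.
v=43: a=43^2·(≡33), b=43^4·(≡2) mod 43; (33|43)=-1, (2|43)=-1; (−1)^{2·4·21}·(-1)^4·(-1)^2 = +1.
v=11: a=11^2·(≡6), b=11^4·(≡8) mod 11; (6|11)=-1, (8|11)=-1; (−1)^{2·4·5}·(-1)^4·(-1)^2 = +1.
v=∞: 265031 > 0 and 6783 > 0  ⇒  (a,b)_∞ = +1.
v=5: a=5^-4·(≡4), b=5^-8·(≡3) mod 5; (4|5)=+1, (3|5)=-1; (−1)^{-4·-8·2}·(+1)^-8·(-1)^-4 = +1.
v=19: a=19^5·(≡3), b=19^9·(≡13) mod 19; (3|19)=-1, (13|19)=-1; (−1)^{5·9·9}·(-1)^9·(-1)^5 = -1.
v=29: a=29^3·(≡1), b=29^6·(≡2) mod 29; (1|29)=+1, (2|29)=-1; (−1)^{3·6·14}·(+1)^6·(-1)^3 = -1.
v=17: a=17^2·(≡1), b=17^3·(≡2) mod 17; (1|17)=+1, (2|17)=+1; (−1)^{2·3·8}·(+1)^3·(+1)^2 = +1.
|Ram(265031, 6783)| = 4, even; anisotropic at {2, 3, 19, 29}.

[2, 3, 19, 29]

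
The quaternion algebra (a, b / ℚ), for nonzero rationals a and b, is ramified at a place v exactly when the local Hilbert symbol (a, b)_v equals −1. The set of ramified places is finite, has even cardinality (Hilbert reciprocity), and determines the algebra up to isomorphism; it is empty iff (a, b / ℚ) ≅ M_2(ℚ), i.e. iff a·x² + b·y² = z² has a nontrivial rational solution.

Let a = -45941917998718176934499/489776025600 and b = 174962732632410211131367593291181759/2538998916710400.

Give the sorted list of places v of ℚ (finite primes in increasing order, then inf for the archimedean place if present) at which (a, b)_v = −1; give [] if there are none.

[11, 19]

(a, b) ≡ (-19019, 2431) mod (ℚ^×)²; places V = {2, 3, 5, 7, 11, 13, 17, 19, 23, 41, ∞}.
(a,b)_2: α=-12, β=-18; u≡5, v≡7 (mod 8); ε(u)ε(v)=0·1, αω(v)=-12·0, βω(u)=-18·1; sum ≡ 0  ⇒  +1.
(a,b)_7: α=3, u≡6; β=6, v≡4 (mod 7); (6|7)=-1, (4|7)=+1; sign (−1)^0·-1^6·+1^3 = +1.
(a,b)_∞: sgn(-19019)=−, sgn(2431)=+, so +1.
(a,b)_3: α=-14, u≡1; β=-18, v≡1 (mod 3); (1|3)=+1, (1|3)=+1; sign (−1)^0·+1^-18·+1^-14 = +1.
(a,b)_17: α=2, u≡4; β=3, v≡11 (mod 17); (4|17)=+1, (11|17)=-1; sign (−1)^0·+1^3·-1^2 = +1.
(a,b)_19: α=5, u≡9; β=6, v≡15 (mod 19); (9|19)=+1, (15|19)=-1; sign (−1)^0·+1^6·-1^5 = -1.
(a,b)_13: α=3, u≡2; β=5, v≡6 (mod 13); (2|13)=-1, (6|13)=-1; sign (−1)^0·-1^5·-1^3 = +1.
(a,b)_41: α=0, u≡5; β=2, v≡24 (mod 41); (5|41)=+1, (24|41)=-1; sign (−1)^0·+1^2·-1^0 = +1.
(a,b)_5: α=-2, u≡4; β=-2, v≡4 (mod 5); (4|5)=+1, (4|5)=+1; sign (−1)^0·+1^-2·+1^-2 = +1.
(a,b)_11: α=5, u≡1; β=7, v≡3 (mod 11); (1|11)=+1, (3|11)=+1; sign (−1)^1·+1^7·+1^5 = -1.
(a,b)_23: α=2, u≡3; β=2, v≡18 (mod 23); (3|23)=+1, (18|23)=+1; sign (−1)^0·+1^2·+1^2 = +1.
|Ram(-19019, 2431)| = 2, even; anisotropic at {11, 19}.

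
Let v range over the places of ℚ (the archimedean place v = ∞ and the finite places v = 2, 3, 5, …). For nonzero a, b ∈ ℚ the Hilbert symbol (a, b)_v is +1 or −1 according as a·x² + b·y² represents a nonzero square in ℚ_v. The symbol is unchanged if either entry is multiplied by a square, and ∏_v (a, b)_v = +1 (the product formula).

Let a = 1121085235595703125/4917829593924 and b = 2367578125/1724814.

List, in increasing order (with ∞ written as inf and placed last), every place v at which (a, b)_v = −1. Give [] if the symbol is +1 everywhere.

[2, 7]

(a, b) ≡ (5, 84854) mod (ℚ^×)²; places V = {2, 3, 5, 7, 11, 13, 19, 29, ∞}.
(a,b)_7: α=0, u≡3; β=-1, v≡5 (mod 7); (3|7)=-1, (5|7)=-1; sign (−1)^0·-1^-1·-1^0 = -1.
(a,b)_11: α=2, u≡9; β=1, v≡5 (mod 11); (9|11)=+1, (5|11)=+1; sign (−1)^0·+1^1·+1^2 = +1.
(a,b)_5: α=15, u≡4; β=8, v≡4 (mod 5); (4|5)=+1, (4|5)=+1; sign (−1)^0·+1^8·+1^15 = +1.
(a,b)_3: α=-16, u≡2; β=-6, v≡2 (mod 3); (2|3)=-1, (2|3)=-1; sign (−1)^0·-1^-6·-1^-16 = +1.
(a,b)_19: α=2, u≡6; β=1, v≡9 (mod 19); (6|19)=+1, (9|19)=+1; sign (−1)^0·+1^1·+1^2 = +1.
(a,b)_29: α=2, u≡23; β=1, v≡26 (mod 29); (23|29)=+1, (26|29)=-1; sign (−1)^0·+1^1·-1^2 = +1.
(a,b)_13: α=-4, u≡6; β=-2, v≡3 (mod 13); (6|13)=-1, (3|13)=+1; sign (−1)^0·-1^-2·+1^-4 = +1.
(a,b)_2: α=-2, β=-1; u≡5, v≡3 (mod 8); ε(u)ε(v)=0·1, αω(v)=-2·1, βω(u)=-1·1; sum ≡ 1  ⇒  -1.
(a,b)_∞: sgn(5)=+, sgn(84854)=+, so +1.
(5, 84854 / ℚ) ramifies at {2, 7}: a division algebra.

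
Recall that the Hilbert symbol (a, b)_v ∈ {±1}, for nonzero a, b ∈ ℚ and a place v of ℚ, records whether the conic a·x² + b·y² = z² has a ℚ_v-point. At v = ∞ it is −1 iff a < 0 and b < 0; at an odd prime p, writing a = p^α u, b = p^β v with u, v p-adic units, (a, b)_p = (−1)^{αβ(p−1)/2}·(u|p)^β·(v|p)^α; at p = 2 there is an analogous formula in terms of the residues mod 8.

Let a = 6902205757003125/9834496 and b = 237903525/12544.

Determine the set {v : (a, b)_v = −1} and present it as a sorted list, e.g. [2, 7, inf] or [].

[37, 41]

(a, b) ≡ (205, 629) mod (ℚ^×)²; places V = {2, 3, 5, 7, 17, 37, 41, ∞}.
(a,b)_2: α=-12, β=-8; u≡5, v≡5 (mod 8); ε(u)ε(v)=0·0, αω(v)=-12·1, βω(u)=-8·1; sum ≡ 0  ⇒  +1.
(a,b)_17: α=2, u≡4; β=1, v≡12 (mod 17); (4|17)=+1, (12|17)=-1; sign (−1)^0·+1^1·-1^2 = +1.
(a,b)_7: α=-4, u≡2; β=-2, v≡5 (mod 7); (2|7)=+1, (5|7)=-1; sign (−1)^0·+1^-2·-1^-4 = +1.
(a,b)_∞: sgn(205)=+, sgn(629)=+, so +1.
(a,b)_3: α=4, u≡1; β=2, v≡2 (mod 3); (1|3)=+1, (2|3)=-1; sign (−1)^0·+1^2·-1^4 = +1.
(a,b)_37: α=2, u≡6; β=1, v≡2 (mod 37); (6|37)=-1, (2|37)=-1; sign (−1)^0·-1^1·-1^2 = -1.
(a,b)_41: α=3, u≡37; β=2, v≡24 (mod 41); (37|41)=+1, (24|41)=-1; sign (−1)^0·+1^2·-1^3 = -1.
(a,b)_5: α=5, u≡1; β=2, v≡4 (mod 5); (1|5)=+1, (4|5)=+1; sign (−1)^0·+1^2·+1^5 = +1.
(205, 629 / ℚ) ramifies at {37, 41}: a division algebra.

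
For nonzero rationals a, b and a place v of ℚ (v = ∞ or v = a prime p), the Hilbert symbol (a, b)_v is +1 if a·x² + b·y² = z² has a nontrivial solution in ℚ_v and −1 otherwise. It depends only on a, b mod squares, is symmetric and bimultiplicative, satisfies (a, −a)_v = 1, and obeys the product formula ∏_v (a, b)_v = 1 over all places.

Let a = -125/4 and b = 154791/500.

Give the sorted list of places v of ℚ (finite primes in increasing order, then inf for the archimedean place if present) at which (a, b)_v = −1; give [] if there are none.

[2, 13]

Mod squares: a ≡ -5, b ≡ 195. Check v ∈ {∞, 2, 3, 5, 7, 13}.
v=5: a=5^3·(≡1), b=5^-3·(≡4) mod 5; (1|5)=+1, (4|5)=+1; (−1)^{3·-3·2}·(+1)^-3·(+1)^3 = +1.
v=13: a=13^0·(≡11), b=13^1·(≡2) mod 13; (11|13)=-1, (2|13)=-1; (−1)^{0·1·6}·(-1)^1·(-1)^0 = -1.
v=3: a=3^0·(≡1), b=3^5·(≡2) mod 3; (1|3)=+1, (2|3)=-1; (−1)^{0·5·1}·(+1)^5·(-1)^0 = +1.
v=∞: -5 < 0 and 195 > 0  ⇒  (a,b)_∞ = +1.
v=7: a=7^0·(≡2), b=7^2·(≡3) mod 7; (2|7)=+1, (3|7)=-1; (−1)^{0·2·3}·(+1)^2·(-1)^0 = +1.
v=2: v_2(a)=-2, v_2(b)=-2; units ≡ 3, 3 (mod 8); ε·ε+αω+βω = 1·1+-2·1+-2·1 ≡ 1  ⇒  (a,b)_2 = -1.
(-5, 195 / ℚ) ramifies at {2, 13}: a division algebra.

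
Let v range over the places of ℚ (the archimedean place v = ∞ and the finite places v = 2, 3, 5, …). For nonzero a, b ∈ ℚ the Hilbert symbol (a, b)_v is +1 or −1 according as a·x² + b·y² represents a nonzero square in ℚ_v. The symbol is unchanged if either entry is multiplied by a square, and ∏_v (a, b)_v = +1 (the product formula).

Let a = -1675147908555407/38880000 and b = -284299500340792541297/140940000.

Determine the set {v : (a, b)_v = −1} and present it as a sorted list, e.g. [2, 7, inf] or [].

(a, b) ≡ (-1208229, -1110171678) mod (ℚ^×)²; places V = {2, 3, 5, 7, 11, 13, 19, 29, 41, 43, 47, ∞}.
(a,b)_43: α=0, u≡28; β=1, v≡5 (mod 43); (28|43)=-1, (5|43)=-1; sign (−1)^0·-1^1·-1^0 = -1.
(a,b)_29: α=0, u≡18; β=-1, v≡5 (mod 29); (18|29)=-1, (5|29)=+1; sign (−1)^0·-1^-1·+1^0 = -1.
(a,b)_5: α=-4, u≡1; β=-4, v≡2 (mod 5); (1|5)=+1, (2|5)=-1; sign (−1)^0·+1^-4·-1^-4 = +1.
(a,b)_11: α=5, u≡8; β=3, v≡5 (mod 11); (8|11)=-1, (5|11)=+1; sign (−1)^1·-1^3·+1^5 = +1.
(a,b)_7: α=0, u≡3; β=1, v≡2 (mod 7); (3|7)=-1, (2|7)=+1; sign (−1)^0·-1^1·+1^0 = -1.
(a,b)_∞: sgn(-1208229)=−, sgn(-1110171678)=−, so -1.
(a,b)_47: α=1, u≡27; β=1, v≡46 (mod 47); (27|47)=+1, (46|47)=-1; sign (−1)^1·+1^1·-1^1 = +1.
(a,b)_13: α=2, u≡1; β=0, v≡8 (mod 13); (1|13)=+1, (8|13)=-1; sign (−1)^0·+1^0·-1^2 = +1.
(a,b)_2: α=-8, β=-5; u≡3, v≡1 (mod 8); ε(u)ε(v)=1·0, αω(v)=-8·0, βω(u)=-5·1; sum ≡ 1  ⇒  -1.
(a,b)_41: α=3, u≡18; β=5, v≡13 (mod 41); (18|41)=+1, (13|41)=-1; sign (−1)^0·+1^5·-1^3 = -1.
(a,b)_19: α=1, u≡14; β=4, v≡14 (mod 19); (14|19)=-1, (14|19)=-1; sign (−1)^0·-1^4·-1^1 = -1.
(a,b)_3: α=-5, u≡1; β=-5, v≡1 (mod 3); (1|3)=+1, (1|3)=+1; sign (−1)^1·+1^-5·+1^-5 = -1.
Ram(-1208229, -1110171678) = {2, 3, 7, 19, 29, 41, 43, ∞}; no ℚ_2-point on the conic.

[2, 3, 7, 19, 29, 41, 43, inf]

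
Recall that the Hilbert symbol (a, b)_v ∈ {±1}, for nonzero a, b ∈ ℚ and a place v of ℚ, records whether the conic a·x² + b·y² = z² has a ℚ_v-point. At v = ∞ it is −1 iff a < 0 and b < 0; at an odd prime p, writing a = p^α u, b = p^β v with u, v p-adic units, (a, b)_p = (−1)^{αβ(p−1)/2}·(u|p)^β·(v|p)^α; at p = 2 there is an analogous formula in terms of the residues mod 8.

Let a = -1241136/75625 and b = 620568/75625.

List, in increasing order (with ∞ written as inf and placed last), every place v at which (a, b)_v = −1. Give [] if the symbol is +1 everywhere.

(a, b) ≡ (-51, 102) mod (ℚ^×)²; places V = {2, 3, 5, 11, 13, 17, ∞}.
(a,b)_5: α=-4, u≡4; β=-4, v≡3 (mod 5); (4|5)=+1, (3|5)=-1; sign (−1)^0·+1^-4·-1^-4 = +1.
(a,b)_17: α=1, u≡14; β=1, v≡10 (mod 17); (14|17)=-1, (10|17)=-1; sign (−1)^0·-1^1·-1^1 = +1.
(a,b)_2: α=4, β=3; u≡5, v≡3 (mod 8); ε(u)ε(v)=0·1, αω(v)=4·1, βω(u)=3·1; sum ≡ 1  ⇒  -1.
(a,b)_11: α=-2, u≡3; β=-2, v≡4 (mod 11); (3|11)=+1, (4|11)=+1; sign (−1)^0·+1^-2·+1^-2 = +1.
(a,b)_13: α=2, u≡10; β=2, v≡8 (mod 13); (10|13)=+1, (8|13)=-1; sign (−1)^0·+1^2·-1^2 = +1.
(a,b)_∞: sgn(-51)=−, sgn(102)=+, so +1.
(a,b)_3: α=3, u≡1; β=3, v≡1 (mod 3); (1|3)=+1, (1|3)=+1; sign (−1)^1·+1^3·+1^3 = -1.
|Ram(-51, 102)| = 2, even; anisotropic at {2, 3}.

[2, 3]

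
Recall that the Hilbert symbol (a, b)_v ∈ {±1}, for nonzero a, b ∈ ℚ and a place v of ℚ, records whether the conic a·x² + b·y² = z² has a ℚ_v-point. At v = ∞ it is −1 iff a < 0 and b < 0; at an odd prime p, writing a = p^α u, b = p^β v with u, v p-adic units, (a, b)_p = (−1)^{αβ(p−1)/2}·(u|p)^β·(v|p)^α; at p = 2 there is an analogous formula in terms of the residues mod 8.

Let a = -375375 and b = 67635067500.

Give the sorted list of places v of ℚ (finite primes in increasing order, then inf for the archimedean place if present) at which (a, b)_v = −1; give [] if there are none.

(a, b) ≡ (-15015, 3) mod (ℚ^×)²; places V = {2, 3, 5, 7, 11, 13, ∞}.
(a,b)_11: α=1, u≡8; β=2, v≡3 (mod 11); (8|11)=-1, (3|11)=+1; sign (−1)^0·-1^2·+1^1 = +1.
(a,b)_7: α=1, u≡2; β=2, v≡5 (mod 7); (2|7)=+1, (5|7)=-1; sign (−1)^0·+1^2·-1^1 = -1.
(a,b)_13: α=1, u≡11; β=2, v≡4 (mod 13); (11|13)=-1, (4|13)=+1; sign (−1)^0·-1^2·+1^1 = +1.
(a,b)_∞: sgn(-15015)=−, sgn(3)=+, so +1.
(a,b)_3: α=1, u≡2; β=3, v≡1 (mod 3); (2|3)=-1, (1|3)=+1; sign (−1)^1·-1^3·+1^1 = +1.
(a,b)_2: α=0, β=2; u≡1, v≡3 (mod 8); ε(u)ε(v)=0·1, αω(v)=0·1, βω(u)=2·0; sum ≡ 0  ⇒  +1.
(a,b)_5: α=3, u≡2; β=4, v≡3 (mod 5); (2|5)=-1, (3|5)=-1; sign (−1)^0·-1^4·-1^3 = -1.
(-15015, 3 / ℚ) ramifies at {5, 7}: a division algebra.

[5, 7]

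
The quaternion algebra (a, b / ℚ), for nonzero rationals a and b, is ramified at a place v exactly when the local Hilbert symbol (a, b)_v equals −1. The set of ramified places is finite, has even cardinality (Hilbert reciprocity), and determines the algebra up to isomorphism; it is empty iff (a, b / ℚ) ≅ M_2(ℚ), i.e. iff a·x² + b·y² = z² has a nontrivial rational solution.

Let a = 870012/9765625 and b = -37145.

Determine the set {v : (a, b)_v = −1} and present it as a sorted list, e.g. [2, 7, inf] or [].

Mod squares: a ≡ 143, b ≡ -37145. Check v ∈ {∞, 2, 3, 5, 11, 13, 17, 19, 23}.
v=23: a=23^0·(≡22), b=23^1·(≡18) mod 23; (22|23)=-1, (18|23)=+1; (−1)^{0·1·11}·(-1)^1·(+1)^0 = -1.
v=3: a=3^2·(≡2), b=3^0·(≡1) mod 3; (2|3)=-1, (1|3)=+1; (−1)^{2·0·1}·(-1)^0·(+1)^2 = +1.
v=11: a=11^1·(≡2), b=11^0·(≡2) mod 11; (2|11)=-1, (2|11)=-1; (−1)^{1·0·5}·(-1)^0·(-1)^1 = -1.
v=17: a=17^0·(≡6), b=17^1·(≡8) mod 17; (6|17)=-1, (8|17)=+1; (−1)^{0·1·8}·(-1)^1·(+1)^0 = -1.
v=19: a=19^0·(≡8), b=19^1·(≡2) mod 19; (8|19)=-1, (2|19)=-1; (−1)^{0·1·9}·(-1)^1·(-1)^0 = -1.
v=5: a=5^-10·(≡2), b=5^1·(≡1) mod 5; (2|5)=-1, (1|5)=+1; (−1)^{-10·1·2}·(-1)^1·(+1)^-10 = -1.
v=∞: 143 > 0 and -37145 < 0  ⇒  (a,b)_∞ = +1.
v=2: v_2(a)=2, v_2(b)=0; units ≡ 7, 7 (mod 8); ε·ε+αω+βω = 1·1+2·0+0·0 ≡ 1  ⇒  (a,b)_2 = -1.
v=13: a=13^3·(≡7), b=13^0·(≡9) mod 13; (7|13)=-1, (9|13)=+1; (−1)^{3·0·6}·(-1)^0·(+1)^3 = +1.
Ram(143, -37145) = {2, 5, 11, 17, 19, 23}; no ℚ_2-point on the conic.

[2, 5, 11, 17, 19, 23]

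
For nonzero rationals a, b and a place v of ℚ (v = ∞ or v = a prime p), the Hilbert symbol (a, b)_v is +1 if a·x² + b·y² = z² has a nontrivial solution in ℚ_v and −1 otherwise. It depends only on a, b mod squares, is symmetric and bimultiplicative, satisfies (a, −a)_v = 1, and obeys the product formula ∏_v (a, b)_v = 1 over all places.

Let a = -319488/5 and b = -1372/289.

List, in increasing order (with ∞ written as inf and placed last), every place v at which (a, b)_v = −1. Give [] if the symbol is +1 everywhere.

(a, b) ≡ (-390, -7) mod (ℚ^×)²; places V = {2, 3, 5, 7, 13, 17, ∞}.
(a,b)_7: α=0, u≡4; β=3, v≡5 (mod 7); (4|7)=+1, (5|7)=-1; sign (−1)^0·+1^3·-1^0 = +1.
(a,b)_3: α=1, u≡2; β=0, v≡2 (mod 3); (2|3)=-1, (2|3)=-1; sign (−1)^0·-1^0·-1^1 = -1.
(a,b)_5: α=-1, u≡2; β=0, v≡2 (mod 5); (2|5)=-1, (2|5)=-1; sign (−1)^0·-1^0·-1^-1 = -1.
(a,b)_2: α=13, β=2; u≡5, v≡1 (mod 8); ε(u)ε(v)=0·0, αω(v)=13·0, βω(u)=2·1; sum ≡ 0  ⇒  +1.
(a,b)_13: α=1, u≡4; β=0, v≡2 (mod 13); (4|13)=+1, (2|13)=-1; sign (−1)^0·+1^0·-1^1 = -1.
(a,b)_17: α=0, u≡2; β=-2, v≡5 (mod 17); (2|17)=+1, (5|17)=-1; sign (−1)^0·+1^-2·-1^0 = +1.
(a,b)_∞: sgn(-390)=−, sgn(-7)=−, so -1.
|Ram(-390, -7)| = 4, even; anisotropic at {3, 5, 13, ∞}.

[3, 5, 13, inf]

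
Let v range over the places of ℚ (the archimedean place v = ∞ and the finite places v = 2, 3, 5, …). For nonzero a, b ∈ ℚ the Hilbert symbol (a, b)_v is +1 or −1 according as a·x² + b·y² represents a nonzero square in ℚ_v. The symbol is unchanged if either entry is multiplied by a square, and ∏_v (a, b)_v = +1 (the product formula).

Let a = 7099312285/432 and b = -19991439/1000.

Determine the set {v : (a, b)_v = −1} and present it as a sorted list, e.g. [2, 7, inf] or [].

Mod squares: a ≡ 255, b ≡ -41990. Check v ∈ {∞, 2, 3, 5, 13, 17, 19, 23, 37}.
v=37: a=37^2·(≡16), b=37^0·(≡31) mod 37; (16|37)=+1, (31|37)=-1; (−1)^{2·0·18}·(+1)^0·(-1)^2 = +1.
v=23: a=23^0·(≡16), b=23^2·(≡4) mod 23; (16|23)=+1, (4|23)=+1; (−1)^{0·2·11}·(+1)^2·(+1)^0 = +1.
v=5: a=5^1·(≡1), b=5^-3·(≡2) mod 5; (1|5)=+1, (2|5)=-1; (−1)^{1·-3·2}·(+1)^-3·(-1)^1 = -1.
v=2: v_2(a)=-4, v_2(b)=-3; units ≡ 7, 5 (mod 8); ε·ε+αω+βω = 1·0+-4·1+-3·0 ≡ 0  ⇒  (a,b)_2 = +1.
v=3: a=3^-3·(≡1), b=3^2·(≡1) mod 3; (1|3)=+1, (1|3)=+1; (−1)^{-3·2·1}·(+1)^2·(+1)^-3 = +1.
v=∞: 255 > 0 and -41990 < 0  ⇒  (a,b)_∞ = +1.
v=17: a=17^1·(≡1), b=17^1·(≡3) mod 17; (1|17)=+1, (3|17)=-1; (−1)^{1·1·8}·(+1)^1·(-1)^1 = -1.
v=19: a=19^2·(≡15), b=19^1·(≡8) mod 19; (15|19)=-1, (8|19)=-1; (−1)^{2·1·9}·(-1)^1·(-1)^2 = -1.
v=13: a=13^2·(≡11), b=13^1·(≡7) mod 13; (11|13)=-1, (7|13)=-1; (−1)^{2·1·6}·(-1)^1·(-1)^2 = -1.
(255, -41990 / ℚ) ramifies at {5, 13, 17, 19}: a division algebra.

[5, 13, 17, 19]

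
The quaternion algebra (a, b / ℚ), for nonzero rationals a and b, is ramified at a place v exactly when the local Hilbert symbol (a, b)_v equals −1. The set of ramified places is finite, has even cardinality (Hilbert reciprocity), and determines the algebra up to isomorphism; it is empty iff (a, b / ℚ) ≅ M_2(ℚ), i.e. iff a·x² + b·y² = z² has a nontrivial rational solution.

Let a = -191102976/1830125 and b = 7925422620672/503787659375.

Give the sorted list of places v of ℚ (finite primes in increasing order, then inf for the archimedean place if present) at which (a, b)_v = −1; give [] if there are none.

Mod squares: a ≡ -5, b ≡ 910. Check v ∈ {∞, 2, 3, 5, 7, 11, 13}.
v=3: a=3^6·(≡1), b=3^10·(≡1) mod 3; (1|3)=+1, (1|3)=+1; (−1)^{6·10·1}·(+1)^10·(+1)^6 = +1.
v=2: v_2(a)=18, v_2(b)=27; units ≡ 3, 7 (mod 8); ε·ε+αω+βω = 1·1+18·0+27·1 ≡ 0  ⇒  (a,b)_2 = +1.
v=7: a=7^0·(≡2), b=7^-1·(≡1) mod 7; (2|7)=+1, (1|7)=+1; (−1)^{0·-1·3}·(+1)^-1·(+1)^0 = +1.
v=11: a=11^-4·(≡6), b=11^-6·(≡6) mod 11; (6|11)=-1, (6|11)=-1; (−1)^{-4·-6·5}·(-1)^-6·(-1)^-4 = +1.
v=5: a=5^-3·(≡4), b=5^-5·(≡2) mod 5; (4|5)=+1, (2|5)=-1; (−1)^{-3·-5·2}·(+1)^-5·(-1)^-3 = -1.
v=13: a=13^0·(≡6), b=13^-1·(≡6) mod 13; (6|13)=-1, (6|13)=-1; (−1)^{0·-1·6}·(-1)^-1·(-1)^0 = -1.
v=∞: -5 < 0 and 910 > 0  ⇒  (a,b)_∞ = +1.
Ram(-5, 910) = {5, 13}; no ℚ_5-point on the conic.

[5, 13]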